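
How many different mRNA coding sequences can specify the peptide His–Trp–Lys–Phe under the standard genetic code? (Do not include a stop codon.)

His: 2 codons.
Trp: 1 codon.
Lys: 2 codons.
Phe: 2 codons.
2 × 1 × 2 × 2 = 8.

8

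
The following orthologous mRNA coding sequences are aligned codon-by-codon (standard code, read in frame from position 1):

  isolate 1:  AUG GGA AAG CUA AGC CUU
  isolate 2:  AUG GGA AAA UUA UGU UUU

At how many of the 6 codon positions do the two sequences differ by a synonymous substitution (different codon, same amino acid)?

2

Codon 1: AUG Met / AUG Met — identical.
Codon 2: GGA Gly / GGA Gly — identical.
Codon 3: AAG Lys / AAA Lys — synonymous.
Codon 4: CUA Leu / UUA Leu — synonymous.
Codon 5: AGC Ser / UGU Cys — nonsynonymous.
Codon 6: CUU Leu / UUU Phe — nonsynonymous.
Synonymous differences: 2.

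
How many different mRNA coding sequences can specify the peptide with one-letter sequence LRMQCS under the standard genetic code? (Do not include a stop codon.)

864

Leu: 6 codons.
Arg: 6 codons.
Met: 1 codon.
Gln: 2 codons.
Cys: 2 codons.
Ser: 6 codons.
6 × 6 × 1 × 2 × 2 × 6 = 864.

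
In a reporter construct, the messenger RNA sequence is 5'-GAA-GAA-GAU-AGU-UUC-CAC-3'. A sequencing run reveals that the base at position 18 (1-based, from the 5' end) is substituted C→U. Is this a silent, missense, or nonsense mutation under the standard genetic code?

silent

Position 18 falls in codon 6: CAC → His.
After the substitution the codon is CAU → His.
Both encode His, so the change is synonymous.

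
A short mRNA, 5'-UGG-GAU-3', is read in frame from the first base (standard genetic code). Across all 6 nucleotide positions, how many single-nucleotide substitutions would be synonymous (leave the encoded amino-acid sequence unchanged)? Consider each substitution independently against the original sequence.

Codon 1 (UGG, Trp): 0 synonymous substitutions.
Codon 2 (GAU, Asp): 1 synonymous substitution.
Total: 0 + 1 = 1.

1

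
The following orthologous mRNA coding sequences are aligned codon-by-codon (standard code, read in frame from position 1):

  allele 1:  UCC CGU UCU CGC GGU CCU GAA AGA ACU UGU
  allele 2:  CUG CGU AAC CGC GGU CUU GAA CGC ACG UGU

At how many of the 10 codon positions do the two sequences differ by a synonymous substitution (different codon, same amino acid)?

Codon 1: UCC Ser / CUG Leu — nonsynonymous.
Codon 2: CGU Arg / CGU Arg — identical.
Codon 3: UCU Ser / AAC Asn — nonsynonymous.
Codon 4: CGC Arg / CGC Arg — identical.
Codon 5: GGU Gly / GGU Gly — identical.
Codon 6: CCU Pro / CUU Leu — nonsynonymous.
Codon 7: GAA Glu / GAA Glu — identical.
Codon 8: AGA Arg / CGC Arg — synonymous.
Codon 9: ACU Thr / ACG Thr — synonymous.
Codon 10: UGU Cys / UGU Cys — identical.
Synonymous differences: 2.

2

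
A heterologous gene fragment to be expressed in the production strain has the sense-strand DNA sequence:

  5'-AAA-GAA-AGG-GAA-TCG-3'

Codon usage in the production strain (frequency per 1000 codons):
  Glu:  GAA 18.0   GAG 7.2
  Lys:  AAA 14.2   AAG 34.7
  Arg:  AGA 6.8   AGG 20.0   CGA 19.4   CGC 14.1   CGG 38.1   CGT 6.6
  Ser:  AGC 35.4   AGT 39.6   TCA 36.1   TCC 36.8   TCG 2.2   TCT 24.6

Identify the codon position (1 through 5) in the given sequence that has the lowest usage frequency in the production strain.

5

Codon 1 AAA (Lys): 14.2 per 1000.
Codon 2 GAA (Glu): 18.0 per 1000.
Codon 3 AGG (Arg): 20.0 per 1000.
Codon 4 GAA (Glu): 18.0 per 1000.
Codon 5 TCG (Ser): 2.2 per 1000.
Lowest frequency is 2.2 at codon 5.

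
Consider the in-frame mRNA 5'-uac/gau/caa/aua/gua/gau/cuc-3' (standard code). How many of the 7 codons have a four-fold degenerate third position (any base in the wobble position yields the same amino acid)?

2

Codon 1 UAC (Tyr): third position 2-fold.
Codon 2 GAU (Asp): third position 2-fold.
Codon 3 CAA (Gln): third position 2-fold.
Codon 4 AUA (Ile): third position 3-fold.
Codon 5 GUA (Val): third position 4-fold.
Codon 6 GAU (Asp): third position 2-fold.
Codon 7 CUC (Leu): third position 4-fold.
Four-fold degenerate third positions: 2.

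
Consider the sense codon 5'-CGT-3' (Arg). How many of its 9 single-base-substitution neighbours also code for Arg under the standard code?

Position 1: none → 0 synonymous.
Position 2: none → 0 synonymous.
Position 3: CGC, CGA, CGG → 3 synonymous.
Total: 0 + 0 + 3 = 3.

3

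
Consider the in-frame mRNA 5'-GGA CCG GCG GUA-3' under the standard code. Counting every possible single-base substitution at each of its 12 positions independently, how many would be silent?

Codon 1 (GGA, Gly): 3 synonymous substitutions.
Codon 2 (CCG, Pro): 3 synonymous substitutions.
Codon 3 (GCG, Ala): 3 synonymous substitutions.
Codon 4 (GUA, Val): 3 synonymous substitutions.
Total: 3 + 3 + 3 + 3 = 12.

12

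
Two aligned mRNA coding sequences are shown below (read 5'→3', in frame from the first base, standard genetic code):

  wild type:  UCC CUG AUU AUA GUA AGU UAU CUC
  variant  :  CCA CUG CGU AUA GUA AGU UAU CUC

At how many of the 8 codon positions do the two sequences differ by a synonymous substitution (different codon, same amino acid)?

Codon 1: UCC Ser / CCA Pro — nonsynonymous.
Codon 2: CUG Leu / CUG Leu — identical.
Codon 3: AUU Ile / CGU Arg — nonsynonymous.
Codon 4: AUA Ile / AUA Ile — identical.
Codon 5: GUA Val / GUA Val — identical.
Codon 6: AGU Ser / AGU Ser — identical.
Codon 7: UAU Tyr / UAU Tyr — identical.
Codon 8: CUC Leu / CUC Leu — identical.
Synonymous differences: 0.

0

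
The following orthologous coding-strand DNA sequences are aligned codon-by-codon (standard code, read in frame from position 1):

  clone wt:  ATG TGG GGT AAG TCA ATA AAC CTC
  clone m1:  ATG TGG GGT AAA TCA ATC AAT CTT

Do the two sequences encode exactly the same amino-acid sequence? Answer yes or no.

Codon 1: ATG Met / ATG Met — identical.
Codon 2: TGG Trp / TGG Trp — identical.
Codon 3: GGT Gly / GGT Gly — identical.
Codon 4: AAG Lys / AAA Lys — synonymous.
Codon 5: TCA Ser / TCA Ser — identical.
Codon 6: ATA Ile / ATC Ile — synonymous.
Codon 7: AAC Asn / AAT Asn — synonymous.
Codon 8: CTC Leu / CTT Leu — synonymous.
Nonsynonymous differences: 0 → same protein.

yes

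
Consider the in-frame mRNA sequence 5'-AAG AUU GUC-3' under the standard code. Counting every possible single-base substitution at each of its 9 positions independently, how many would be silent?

6

Codon 1 (AAG, Lys): 1 synonymous substitution.
Codon 2 (AUU, Ile): 2 synonymous substitutions.
Codon 3 (GUC, Val): 3 synonymous substitutions.
Total: 1 + 2 + 3 = 6.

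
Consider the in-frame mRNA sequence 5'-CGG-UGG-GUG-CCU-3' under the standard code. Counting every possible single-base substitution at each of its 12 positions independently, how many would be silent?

Codon 1 (CGG, Arg): 4 synonymous substitutions.
Codon 2 (UGG, Trp): 0 synonymous substitutions.
Codon 3 (GUG, Val): 3 synonymous substitutions.
Codon 4 (CCU, Pro): 3 synonymous substitutions.
Total: 4 + 0 + 3 + 3 = 10.

10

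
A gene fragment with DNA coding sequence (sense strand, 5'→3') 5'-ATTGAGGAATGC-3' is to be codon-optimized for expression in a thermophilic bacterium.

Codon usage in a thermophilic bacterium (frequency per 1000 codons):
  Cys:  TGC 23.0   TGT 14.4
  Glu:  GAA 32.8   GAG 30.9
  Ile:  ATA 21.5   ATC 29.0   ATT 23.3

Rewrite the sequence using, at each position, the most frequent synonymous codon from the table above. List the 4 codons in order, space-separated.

Codon 1 (Ile): best is ATC at 29.0.
Codon 2 (Glu): best is GAA at 32.8.
Codon 3 (Glu): best is GAA at 32.8.
Codon 4 (Cys): best is TGC at 23.0.

ATC GAA GAA TGC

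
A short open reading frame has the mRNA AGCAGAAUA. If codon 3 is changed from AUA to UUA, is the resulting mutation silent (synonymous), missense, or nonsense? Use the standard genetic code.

missense

Position 7 falls in codon 3: AUA → Ile.
After the substitution the codon is UUA → Leu.
Ile ≠ Leu, so this is a missense mutation.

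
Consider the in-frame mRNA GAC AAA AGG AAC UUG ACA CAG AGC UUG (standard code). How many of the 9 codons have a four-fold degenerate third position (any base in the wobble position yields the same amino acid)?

1

Codon 1 GAC (Asp): third position 2-fold.
Codon 2 AAA (Lys): third position 2-fold.
Codon 3 AGG (Arg): third position 2-fold.
Codon 4 AAC (Asn): third position 2-fold.
Codon 5 UUG (Leu): third position 2-fold.
Codon 6 ACA (Thr): third position 4-fold.
Codon 7 CAG (Gln): third position 2-fold.
Codon 8 AGC (Ser): third position 2-fold.
Codon 9 UUG (Leu): third position 2-fold.
Four-fold degenerate third positions: 1.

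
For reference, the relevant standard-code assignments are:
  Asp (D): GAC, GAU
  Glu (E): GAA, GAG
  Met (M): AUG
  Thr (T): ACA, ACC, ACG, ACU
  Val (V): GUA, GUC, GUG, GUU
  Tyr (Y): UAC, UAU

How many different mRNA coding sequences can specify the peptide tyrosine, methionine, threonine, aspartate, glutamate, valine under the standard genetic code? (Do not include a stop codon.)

128

Tyr: 2 codons.
Met: 1 codon.
Thr: 4 codons.
Asp: 2 codons.
Glu: 2 codons.
Val: 4 codons.
2 × 1 × 4 × 2 × 2 × 4 = 128.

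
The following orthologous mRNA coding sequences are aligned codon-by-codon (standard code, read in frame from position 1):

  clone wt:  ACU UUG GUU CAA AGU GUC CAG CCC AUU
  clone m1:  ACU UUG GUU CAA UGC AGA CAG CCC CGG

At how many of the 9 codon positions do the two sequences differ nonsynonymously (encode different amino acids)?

3

Codon 1: ACU Thr / ACU Thr — identical.
Codon 2: UUG Leu / UUG Leu — identical.
Codon 3: GUU Val / GUU Val — identical.
Codon 4: CAA Gln / CAA Gln — identical.
Codon 5: AGU Ser / UGC Cys — nonsynonymous.
Codon 6: GUC Val / AGA Arg — nonsynonymous.
Codon 7: CAG Gln / CAG Gln — identical.
Codon 8: CCC Pro / CCC Pro — identical.
Codon 9: AUU Ile / CGG Arg — nonsynonymous.
Nonsynonymous differences: 3.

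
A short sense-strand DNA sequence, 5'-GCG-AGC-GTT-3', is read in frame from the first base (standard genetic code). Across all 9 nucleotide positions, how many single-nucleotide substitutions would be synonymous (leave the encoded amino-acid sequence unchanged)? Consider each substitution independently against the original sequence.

Codon 1 (GCG, Ala): 3 synonymous substitutions.
Codon 2 (AGC, Ser): 1 synonymous substitution.
Codon 3 (GTT, Val): 3 synonymous substitutions.
Total: 3 + 1 + 3 = 7.

7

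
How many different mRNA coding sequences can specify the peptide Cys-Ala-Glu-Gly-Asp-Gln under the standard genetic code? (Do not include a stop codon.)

256

Cys: 2 codons.
Ala: 4 codons.
Glu: 2 codons.
Gly: 4 codons.
Asp: 2 codons.
Gln: 2 codons.
2 × 4 × 2 × 4 × 2 × 2 = 256.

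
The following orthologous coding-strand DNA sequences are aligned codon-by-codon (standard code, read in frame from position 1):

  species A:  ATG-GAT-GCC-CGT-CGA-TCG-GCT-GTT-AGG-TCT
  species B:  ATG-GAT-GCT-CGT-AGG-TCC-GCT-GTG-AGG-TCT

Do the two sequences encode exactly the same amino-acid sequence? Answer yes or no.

yes

Codon 1: ATG Met / ATG Met — identical.
Codon 2: GAT Asp / GAT Asp — identical.
Codon 3: GCC Ala / GCT Ala — synonymous.
Codon 4: CGT Arg / CGT Arg — identical.
Codon 5: CGA Arg / AGG Arg — synonymous.
Codon 6: TCG Ser / TCC Ser — synonymous.
Codon 7: GCT Ala / GCT Ala — identical.
Codon 8: GTT Val / GTG Val — synonymous.
Codon 9: AGG Arg / AGG Arg — identical.
Codon 10: TCT Ser / TCT Ser — identical.
Nonsynonymous differences: 0 → same protein.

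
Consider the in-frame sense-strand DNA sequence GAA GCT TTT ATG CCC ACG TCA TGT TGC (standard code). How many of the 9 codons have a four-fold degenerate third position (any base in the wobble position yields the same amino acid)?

4

Codon 1 GAA (Glu): third position 2-fold.
Codon 2 GCT (Ala): third position 4-fold.
Codon 3 TTT (Phe): third position 2-fold.
Codon 4 ATG (Met): third position 1-fold.
Codon 5 CCC (Pro): third position 4-fold.
Codon 6 ACG (Thr): third position 4-fold.
Codon 7 TCA (Ser): third position 4-fold.
Codon 8 TGT (Cys): third position 2-fold.
Codon 9 TGC (Cys): third position 2-fold.
Four-fold degenerate third positions: 4.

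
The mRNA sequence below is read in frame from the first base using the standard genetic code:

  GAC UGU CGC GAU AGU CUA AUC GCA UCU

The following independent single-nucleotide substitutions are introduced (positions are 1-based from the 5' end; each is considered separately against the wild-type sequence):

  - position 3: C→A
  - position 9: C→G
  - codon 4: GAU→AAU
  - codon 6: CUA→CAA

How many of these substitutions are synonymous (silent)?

1

Codon 1: GAC (Asp) → GAA (Glu) — missense.
Codon 3: CGC (Arg) → CGG (Arg) — synonymous.
Codon 4: GAU (Asp) → AAU (Asn) — missense.
Codon 6: CUA (Leu) → CAA (Gln) — missense.
Synonymous: 1 of 4.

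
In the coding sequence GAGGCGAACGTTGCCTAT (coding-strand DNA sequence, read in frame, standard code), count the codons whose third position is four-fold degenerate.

Codon 1 GAG (Glu): third position 2-fold.
Codon 2 GCG (Ala): third position 4-fold.
Codon 3 AAC (Asn): third position 2-fold.
Codon 4 GTT (Val): third position 4-fold.
Codon 5 GCC (Ala): third position 4-fold.
Codon 6 TAT (Tyr): third position 2-fold.
Four-fold degenerate third positions: 3.

3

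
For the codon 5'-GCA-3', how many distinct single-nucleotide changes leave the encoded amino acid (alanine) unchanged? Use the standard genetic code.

Position 1: none → 0 synonymous.
Position 2: none → 0 synonymous.
Position 3: GCT, GCC, GCG → 3 synonymous.
Total: 0 + 0 + 3 = 3.

3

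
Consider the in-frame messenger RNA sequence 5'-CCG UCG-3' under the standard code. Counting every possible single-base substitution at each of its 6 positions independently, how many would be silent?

6

Codon 1 (CCG, Pro): 3 synonymous substitutions.
Codon 2 (UCG, Ser): 3 synonymous substitutions.
Total: 3 + 3 = 6.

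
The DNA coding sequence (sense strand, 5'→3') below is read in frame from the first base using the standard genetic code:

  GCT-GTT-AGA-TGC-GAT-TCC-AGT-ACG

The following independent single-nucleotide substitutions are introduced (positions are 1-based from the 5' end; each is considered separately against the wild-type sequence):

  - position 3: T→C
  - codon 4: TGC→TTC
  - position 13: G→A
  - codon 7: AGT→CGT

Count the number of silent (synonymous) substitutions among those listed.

1

Codon 1: GCT (Ala) → GCC (Ala) — synonymous.
Codon 4: TGC (Cys) → TTC (Phe) — missense.
Codon 5: GAT (Asp) → AAT (Asn) — missense.
Codon 7: AGT (Ser) → CGT (Arg) — missense.
Synonymous: 1 of 4.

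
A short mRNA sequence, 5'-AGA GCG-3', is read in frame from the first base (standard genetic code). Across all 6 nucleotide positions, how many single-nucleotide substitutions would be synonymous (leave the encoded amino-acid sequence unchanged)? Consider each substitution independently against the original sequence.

5

Codon 1 (AGA, Arg): 2 synonymous substitutions.
Codon 2 (GCG, Ala): 3 synonymous substitutions.
Total: 2 + 3 = 5.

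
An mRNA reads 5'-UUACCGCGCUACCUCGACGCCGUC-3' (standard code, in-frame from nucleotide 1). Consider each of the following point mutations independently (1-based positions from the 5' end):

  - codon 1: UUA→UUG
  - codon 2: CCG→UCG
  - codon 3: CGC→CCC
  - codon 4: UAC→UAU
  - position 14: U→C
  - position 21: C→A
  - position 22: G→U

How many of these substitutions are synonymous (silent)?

3

Codon 1: UUA (Leu) → UUG (Leu) — synonymous.
Codon 2: CCG (Pro) → UCG (Ser) — missense.
Codon 3: CGC (Arg) → CCC (Pro) — missense.
Codon 4: UAC (Tyr) → UAU (Tyr) — synonymous.
Codon 5: CUC (Leu) → CCC (Pro) — missense.
Codon 7: GCC (Ala) → GCA (Ala) — synonymous.
Codon 8: GUC (Val) → UUC (Phe) — missense.
Synonymous: 3 of 7.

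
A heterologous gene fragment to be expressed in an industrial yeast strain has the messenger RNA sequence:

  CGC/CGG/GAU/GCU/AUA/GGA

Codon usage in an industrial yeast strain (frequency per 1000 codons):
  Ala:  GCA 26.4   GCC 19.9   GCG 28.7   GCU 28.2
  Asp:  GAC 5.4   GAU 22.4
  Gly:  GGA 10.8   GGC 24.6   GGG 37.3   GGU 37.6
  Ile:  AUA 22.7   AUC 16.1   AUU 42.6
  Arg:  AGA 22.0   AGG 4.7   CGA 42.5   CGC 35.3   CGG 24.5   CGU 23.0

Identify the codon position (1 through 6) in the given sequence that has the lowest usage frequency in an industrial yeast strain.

Codon 1 CGC (Arg): 35.3 per 1000.
Codon 2 CGG (Arg): 24.5 per 1000.
Codon 3 GAU (Asp): 22.4 per 1000.
Codon 4 GCU (Ala): 28.2 per 1000.
Codon 5 AUA (Ile): 22.7 per 1000.
Codon 6 GGA (Gly): 10.8 per 1000.
Lowest frequency is 10.8 at codon 6.

6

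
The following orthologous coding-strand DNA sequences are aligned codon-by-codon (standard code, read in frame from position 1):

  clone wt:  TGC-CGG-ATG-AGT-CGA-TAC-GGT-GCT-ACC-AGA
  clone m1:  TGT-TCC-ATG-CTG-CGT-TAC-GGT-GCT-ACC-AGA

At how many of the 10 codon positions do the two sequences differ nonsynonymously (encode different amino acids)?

Codon 1: TGC Cys / TGT Cys — synonymous.
Codon 2: CGG Arg / TCC Ser — nonsynonymous.
Codon 3: ATG Met / ATG Met — identical.
Codon 4: AGT Ser / CTG Leu — nonsynonymous.
Codon 5: CGA Arg / CGT Arg — synonymous.
Codon 6: TAC Tyr / TAC Tyr — identical.
Codon 7: GGT Gly / GGT Gly — identical.
Codon 8: GCT Ala / GCT Ala — identical.
Codon 9: ACC Thr / ACC Thr — identical.
Codon 10: AGA Arg / AGA Arg — identical.
Nonsynonymous differences: 2.

2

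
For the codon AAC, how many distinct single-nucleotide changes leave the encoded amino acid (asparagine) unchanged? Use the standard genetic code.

1

Position 1: none → 0 synonymous.
Position 2: none → 0 synonymous.
Position 3: AAT → 1 synonymous.
Total: 0 + 0 + 1 = 1.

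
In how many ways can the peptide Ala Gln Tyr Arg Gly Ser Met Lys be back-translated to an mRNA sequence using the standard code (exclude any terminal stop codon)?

Ala: 4 codons.
Gln: 2 codons.
Tyr: 2 codons.
Arg: 6 codons.
Gly: 4 codons.
Ser: 6 codons.
Met: 1 codon.
Lys: 2 codons.
4 × 2 × 2 × 6 × 4 × 6 × 1 × 2 = 4608.

4608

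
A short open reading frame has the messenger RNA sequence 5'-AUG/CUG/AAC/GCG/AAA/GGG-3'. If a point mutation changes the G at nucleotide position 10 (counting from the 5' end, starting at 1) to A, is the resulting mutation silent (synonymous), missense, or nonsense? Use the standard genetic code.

Position 10 falls in codon 4: GCG → Ala.
After the substitution the codon is ACG → Thr.
Ala ≠ Thr, so this is a missense mutation.

missense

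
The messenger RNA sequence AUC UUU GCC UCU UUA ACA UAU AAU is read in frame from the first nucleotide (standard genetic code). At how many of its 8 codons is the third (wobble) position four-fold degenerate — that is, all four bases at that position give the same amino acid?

Codon 1 AUC (Ile): third position 3-fold.
Codon 2 UUU (Phe): third position 2-fold.
Codon 3 GCC (Ala): third position 4-fold.
Codon 4 UCU (Ser): third position 4-fold.
Codon 5 UUA (Leu): third position 2-fold.
Codon 6 ACA (Thr): third position 4-fold.
Codon 7 UAU (Tyr): third position 2-fold.
Codon 8 AAU (Asn): third position 2-fold.
Four-fold degenerate third positions: 3.

3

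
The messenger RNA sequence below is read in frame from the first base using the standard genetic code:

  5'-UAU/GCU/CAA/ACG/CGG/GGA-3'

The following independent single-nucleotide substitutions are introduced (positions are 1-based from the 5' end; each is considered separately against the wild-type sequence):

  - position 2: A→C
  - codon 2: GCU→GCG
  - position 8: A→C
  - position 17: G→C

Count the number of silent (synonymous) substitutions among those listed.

1

Codon 1: UAU (Tyr) → UCU (Ser) — missense.
Codon 2: GCU (Ala) → GCG (Ala) — synonymous.
Codon 3: CAA (Gln) → CCA (Pro) — missense.
Codon 6: GGA (Gly) → GCA (Ala) — missense.
Synonymous: 1 of 4.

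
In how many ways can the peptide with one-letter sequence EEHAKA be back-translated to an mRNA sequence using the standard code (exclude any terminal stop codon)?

256

Glu: 2 codons.
Glu: 2 codons.
His: 2 codons.
Ala: 4 codons.
Lys: 2 codons.
Ala: 4 codons.
2 × 2 × 2 × 4 × 2 × 4 = 256.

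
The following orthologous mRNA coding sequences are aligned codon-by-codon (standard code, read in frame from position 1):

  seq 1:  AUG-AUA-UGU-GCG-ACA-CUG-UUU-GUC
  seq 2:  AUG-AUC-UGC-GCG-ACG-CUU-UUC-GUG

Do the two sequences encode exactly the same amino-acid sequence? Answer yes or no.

Codon 1: AUG Met / AUG Met — identical.
Codon 2: AUA Ile / AUC Ile — synonymous.
Codon 3: UGU Cys / UGC Cys — synonymous.
Codon 4: GCG Ala / GCG Ala — identical.
Codon 5: ACA Thr / ACG Thr — synonymous.
Codon 6: CUG Leu / CUU Leu — synonymous.
Codon 7: UUU Phe / UUC Phe — synonymous.
Codon 8: GUC Val / GUG Val — synonymous.
Nonsynonymous differences: 0 → same protein.

yes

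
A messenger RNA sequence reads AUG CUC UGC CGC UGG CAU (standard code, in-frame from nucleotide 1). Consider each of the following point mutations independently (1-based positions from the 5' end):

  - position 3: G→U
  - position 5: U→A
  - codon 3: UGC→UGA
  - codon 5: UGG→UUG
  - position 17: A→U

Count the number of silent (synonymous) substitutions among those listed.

Codon 1: AUG (Met) → AUU (Ile) — missense.
Codon 2: CUC (Leu) → CAC (His) — missense.
Codon 3: UGC (Cys) → UGA (Stop) — nonsense.
Codon 5: UGG (Trp) → UUG (Leu) — missense.
Codon 6: CAU (His) → CUU (Leu) — missense.
Synonymous: 0 of 5.

0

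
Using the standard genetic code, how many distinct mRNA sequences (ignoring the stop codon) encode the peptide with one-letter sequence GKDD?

Gly: 4 codons.
Lys: 2 codons.
Asp: 2 codons.
Asp: 2 codons.
4 × 2 × 2 × 2 = 32.

32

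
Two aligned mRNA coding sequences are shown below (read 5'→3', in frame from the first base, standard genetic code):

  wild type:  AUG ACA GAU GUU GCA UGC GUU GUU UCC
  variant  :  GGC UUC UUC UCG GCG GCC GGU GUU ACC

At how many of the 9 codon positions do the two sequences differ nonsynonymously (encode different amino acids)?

Codon 1: AUG Met / GGC Gly — nonsynonymous.
Codon 2: ACA Thr / UUC Phe — nonsynonymous.
Codon 3: GAU Asp / UUC Phe — nonsynonymous.
Codon 4: GUU Val / UCG Ser — nonsynonymous.
Codon 5: GCA Ala / GCG Ala — synonymous.
Codon 6: UGC Cys / GCC Ala — nonsynonymous.
Codon 7: GUU Val / GGU Gly — nonsynonymous.
Codon 8: GUU Val / GUU Val — identical.
Codon 9: UCC Ser / ACC Thr — nonsynonymous.
Nonsynonymous differences: 7.

7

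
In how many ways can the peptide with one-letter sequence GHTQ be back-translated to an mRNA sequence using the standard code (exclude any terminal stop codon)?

Gly: 4 codons.
His: 2 codons.
Thr: 4 codons.
Gln: 2 codons.
4 × 2 × 4 × 2 = 64.

64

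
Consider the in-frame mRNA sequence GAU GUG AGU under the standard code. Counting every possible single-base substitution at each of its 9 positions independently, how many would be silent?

5

Codon 1 (GAU, Asp): 1 synonymous substitution.
Codon 2 (GUG, Val): 3 synonymous substitutions.
Codon 3 (AGU, Ser): 1 synonymous substitution.
Total: 1 + 3 + 1 = 5.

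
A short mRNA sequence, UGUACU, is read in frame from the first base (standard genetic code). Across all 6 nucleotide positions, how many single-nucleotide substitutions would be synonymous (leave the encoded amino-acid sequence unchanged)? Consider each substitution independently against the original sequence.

4

Codon 1 (UGU, Cys): 1 synonymous substitution.
Codon 2 (ACU, Thr): 3 synonymous substitutions.
Total: 1 + 3 = 4.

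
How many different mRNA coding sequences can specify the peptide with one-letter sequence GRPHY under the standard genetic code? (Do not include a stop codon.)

Gly: 4 codons.
Arg: 6 codons.
Pro: 4 codons.
His: 2 codons.
Tyr: 2 codons.
4 × 6 × 4 × 2 × 2 = 384.

384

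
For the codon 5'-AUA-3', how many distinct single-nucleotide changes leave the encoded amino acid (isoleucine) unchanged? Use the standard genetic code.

2

Position 1: none → 0 synonymous.
Position 2: none → 0 synonymous.
Position 3: AUU, AUC → 2 synonymous.
Total: 0 + 0 + 2 = 2.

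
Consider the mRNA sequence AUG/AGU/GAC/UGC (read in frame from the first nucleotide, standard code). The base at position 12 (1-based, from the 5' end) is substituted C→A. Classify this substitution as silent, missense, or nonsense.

Position 12 falls in codon 4: UGC → Cys.
After the substitution the codon is UGA → Stop.
The new codon is a stop codon, so this is a nonsense mutation.

nonsense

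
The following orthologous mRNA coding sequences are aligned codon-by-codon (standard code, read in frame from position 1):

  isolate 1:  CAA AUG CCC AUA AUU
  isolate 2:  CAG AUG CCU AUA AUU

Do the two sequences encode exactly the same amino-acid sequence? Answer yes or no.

yes

Codon 1: CAA Gln / CAG Gln — synonymous.
Codon 2: AUG Met / AUG Met — identical.
Codon 3: CCC Pro / CCU Pro — synonymous.
Codon 4: AUA Ile / AUA Ile — identical.
Codon 5: AUU Ile / AUU Ile — identical.
Nonsynonymous differences: 0 → same protein.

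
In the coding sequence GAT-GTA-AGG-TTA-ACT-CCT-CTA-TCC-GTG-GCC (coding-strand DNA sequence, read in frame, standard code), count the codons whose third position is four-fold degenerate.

7

Codon 1 GAT (Asp): third position 2-fold.
Codon 2 GTA (Val): third position 4-fold.
Codon 3 AGG (Arg): third position 2-fold.
Codon 4 TTA (Leu): third position 2-fold.
Codon 5 ACT (Thr): third position 4-fold.
Codon 6 CCT (Pro): third position 4-fold.
Codon 7 CTA (Leu): third position 4-fold.
Codon 8 TCC (Ser): third position 4-fold.
Codon 9 GTG (Val): third position 4-fold.
Codon 10 GCC (Ala): third position 4-fold.
Four-fold degenerate third positions: 7.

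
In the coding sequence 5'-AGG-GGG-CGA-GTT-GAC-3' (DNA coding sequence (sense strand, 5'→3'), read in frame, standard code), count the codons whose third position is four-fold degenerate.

Codon 1 AGG (Arg): third position 2-fold.
Codon 2 GGG (Gly): third position 4-fold.
Codon 3 CGA (Arg): third position 4-fold.
Codon 4 GTT (Val): third position 4-fold.
Codon 5 GAC (Asp): third position 2-fold.
Four-fold degenerate third positions: 3.

3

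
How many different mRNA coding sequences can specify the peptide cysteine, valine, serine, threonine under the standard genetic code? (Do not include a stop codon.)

Cys: 2 codons.
Val: 4 codons.
Ser: 6 codons.
Thr: 4 codons.
2 × 4 × 6 × 4 = 192.

192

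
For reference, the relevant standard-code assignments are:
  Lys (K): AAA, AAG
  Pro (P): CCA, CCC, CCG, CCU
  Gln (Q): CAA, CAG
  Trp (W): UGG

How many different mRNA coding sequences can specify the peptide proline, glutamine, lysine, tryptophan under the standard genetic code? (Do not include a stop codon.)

Pro: 4 codons.
Gln: 2 codons.
Lys: 2 codons.
Trp: 1 codon.
4 × 2 × 2 × 1 = 16.

16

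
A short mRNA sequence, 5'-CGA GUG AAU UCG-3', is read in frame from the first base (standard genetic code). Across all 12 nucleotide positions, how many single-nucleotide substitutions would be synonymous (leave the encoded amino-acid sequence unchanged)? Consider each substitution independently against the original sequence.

11

Codon 1 (CGA, Arg): 4 synonymous substitutions.
Codon 2 (GUG, Val): 3 synonymous substitutions.
Codon 3 (AAU, Asn): 1 synonymous substitution.
Codon 4 (UCG, Ser): 3 synonymous substitutions.
Total: 4 + 3 + 1 + 3 = 11.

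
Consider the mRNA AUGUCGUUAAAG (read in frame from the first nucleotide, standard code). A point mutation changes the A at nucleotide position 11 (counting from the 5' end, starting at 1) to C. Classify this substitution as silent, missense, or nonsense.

Position 11 falls in codon 4: AAG → Lys.
After the substitution the codon is ACG → Thr.
Lys ≠ Thr, so this is a missense mutation.

missense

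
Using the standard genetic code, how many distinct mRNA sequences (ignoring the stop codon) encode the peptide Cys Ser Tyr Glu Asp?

Cys: 2 codons.
Ser: 6 codons.
Tyr: 2 codons.
Glu: 2 codons.
Asp: 2 codons.
2 × 6 × 2 × 2 × 2 = 96.

96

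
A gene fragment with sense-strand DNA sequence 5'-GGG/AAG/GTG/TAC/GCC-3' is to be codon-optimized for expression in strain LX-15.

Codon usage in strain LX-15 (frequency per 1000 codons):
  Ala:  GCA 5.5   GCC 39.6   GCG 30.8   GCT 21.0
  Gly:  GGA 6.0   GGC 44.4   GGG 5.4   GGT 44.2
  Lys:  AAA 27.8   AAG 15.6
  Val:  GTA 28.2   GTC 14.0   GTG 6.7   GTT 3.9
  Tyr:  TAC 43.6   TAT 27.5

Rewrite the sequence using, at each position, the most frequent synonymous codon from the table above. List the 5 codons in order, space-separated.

GGC AAA GTA TAC GCC

Codon 1 (Gly): best is GGC at 44.4.
Codon 2 (Lys): best is AAA at 27.8.
Codon 3 (Val): best is GTA at 28.2.
Codon 4 (Tyr): best is TAC at 43.6.
Codon 5 (Ala): best is GCC at 39.6.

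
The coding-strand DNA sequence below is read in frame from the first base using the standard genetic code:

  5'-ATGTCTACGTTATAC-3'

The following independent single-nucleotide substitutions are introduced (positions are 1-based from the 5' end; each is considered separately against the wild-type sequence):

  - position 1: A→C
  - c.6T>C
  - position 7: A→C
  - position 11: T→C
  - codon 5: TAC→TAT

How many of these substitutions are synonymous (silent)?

2

Codon 1: ATG (Met) → CTG (Leu) — missense.
Codon 2: TCT (Ser) → TCC (Ser) — synonymous.
Codon 3: ACG (Thr) → CCG (Pro) — missense.
Codon 4: TTA (Leu) → TCA (Ser) — missense.
Codon 5: TAC (Tyr) → TAT (Tyr) — synonymous.
Synonymous: 2 of 5.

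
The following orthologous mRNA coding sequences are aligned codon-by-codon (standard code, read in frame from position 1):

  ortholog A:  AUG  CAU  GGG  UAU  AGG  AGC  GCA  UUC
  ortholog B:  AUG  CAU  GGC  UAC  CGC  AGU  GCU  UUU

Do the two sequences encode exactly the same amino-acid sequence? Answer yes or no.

yes

Codon 1: AUG Met / AUG Met — identical.
Codon 2: CAU His / CAU His — identical.
Codon 3: GGG Gly / GGC Gly — synonymous.
Codon 4: UAU Tyr / UAC Tyr — synonymous.
Codon 5: AGG Arg / CGC Arg — synonymous.
Codon 6: AGC Ser / AGU Ser — synonymous.
Codon 7: GCA Ala / GCU Ala — synonymous.
Codon 8: UUC Phe / UUU Phe — synonymous.
Nonsynonymous differences: 0 → same protein.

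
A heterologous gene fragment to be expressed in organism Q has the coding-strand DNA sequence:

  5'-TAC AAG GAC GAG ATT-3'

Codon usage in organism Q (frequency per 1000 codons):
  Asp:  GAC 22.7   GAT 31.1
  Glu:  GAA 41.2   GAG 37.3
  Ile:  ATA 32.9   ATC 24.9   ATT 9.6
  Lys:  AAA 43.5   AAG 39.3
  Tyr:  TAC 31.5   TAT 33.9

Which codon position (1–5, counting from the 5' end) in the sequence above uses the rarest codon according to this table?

5

Codon 1 TAC (Tyr): 31.5 per 1000.
Codon 2 AAG (Lys): 39.3 per 1000.
Codon 3 GAC (Asp): 22.7 per 1000.
Codon 4 GAG (Glu): 37.3 per 1000.
Codon 5 ATT (Ile): 9.6 per 1000.
Lowest frequency is 9.6 at codon 5.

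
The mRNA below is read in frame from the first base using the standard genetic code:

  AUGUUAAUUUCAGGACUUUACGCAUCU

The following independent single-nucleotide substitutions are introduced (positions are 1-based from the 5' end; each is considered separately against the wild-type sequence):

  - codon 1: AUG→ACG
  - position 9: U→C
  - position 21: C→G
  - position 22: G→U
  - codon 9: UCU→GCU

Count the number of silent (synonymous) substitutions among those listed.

1

Codon 1: AUG (Met) → ACG (Thr) — missense.
Codon 3: AUU (Ile) → AUC (Ile) — synonymous.
Codon 7: UAC (Tyr) → UAG (Stop) — nonsense.
Codon 8: GCA (Ala) → UCA (Ser) — missense.
Codon 9: UCU (Ser) → GCU (Ala) — missense.
Synonymous: 1 of 5.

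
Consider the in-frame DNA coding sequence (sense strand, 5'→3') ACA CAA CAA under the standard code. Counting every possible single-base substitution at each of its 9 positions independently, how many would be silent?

Codon 1 (ACA, Thr): 3 synonymous substitutions.
Codon 2 (CAA, Gln): 1 synonymous substitution.
Codon 3 (CAA, Gln): 1 synonymous substitution.
Total: 3 + 1 + 1 = 5.

5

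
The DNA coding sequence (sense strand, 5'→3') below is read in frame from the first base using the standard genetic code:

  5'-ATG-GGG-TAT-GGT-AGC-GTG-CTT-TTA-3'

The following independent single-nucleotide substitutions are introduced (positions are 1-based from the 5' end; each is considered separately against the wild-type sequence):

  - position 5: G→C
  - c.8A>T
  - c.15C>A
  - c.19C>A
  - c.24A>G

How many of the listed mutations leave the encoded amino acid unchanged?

1

Codon 2: GGG (Gly) → GCG (Ala) — missense.
Codon 3: TAT (Tyr) → TTT (Phe) — missense.
Codon 5: AGC (Ser) → AGA (Arg) — missense.
Codon 7: CTT (Leu) → ATT (Ile) — missense.
Codon 8: TTA (Leu) → TTG (Leu) — synonymous.
Synonymous: 1 of 5.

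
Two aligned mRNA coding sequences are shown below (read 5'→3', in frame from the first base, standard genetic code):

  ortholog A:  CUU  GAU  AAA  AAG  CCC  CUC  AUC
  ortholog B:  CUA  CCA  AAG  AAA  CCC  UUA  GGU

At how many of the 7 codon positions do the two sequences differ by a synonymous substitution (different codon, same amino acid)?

4

Codon 1: CUU Leu / CUA Leu — synonymous.
Codon 2: GAU Asp / CCA Pro — nonsynonymous.
Codon 3: AAA Lys / AAG Lys — synonymous.
Codon 4: AAG Lys / AAA Lys — synonymous.
Codon 5: CCC Pro / CCC Pro — identical.
Codon 6: CUC Leu / UUA Leu — synonymous.
Codon 7: AUC Ile / GGU Gly — nonsynonymous.
Synonymous differences: 4.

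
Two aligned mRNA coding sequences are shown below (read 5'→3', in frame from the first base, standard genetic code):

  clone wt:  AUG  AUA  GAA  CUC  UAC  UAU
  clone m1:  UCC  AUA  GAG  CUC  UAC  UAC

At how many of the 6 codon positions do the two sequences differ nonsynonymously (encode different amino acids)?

Codon 1: AUG Met / UCC Ser — nonsynonymous.
Codon 2: AUA Ile / AUA Ile — identical.
Codon 3: GAA Glu / GAG Glu — synonymous.
Codon 4: CUC Leu / CUC Leu — identical.
Codon 5: UAC Tyr / UAC Tyr — identical.
Codon 6: UAU Tyr / UAC Tyr — synonymous.
Nonsynonymous differences: 1.

1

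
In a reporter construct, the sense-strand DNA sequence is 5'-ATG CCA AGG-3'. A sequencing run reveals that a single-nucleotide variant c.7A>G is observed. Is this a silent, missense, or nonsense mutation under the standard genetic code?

Position 7 falls in codon 3: AGG → Arg.
After the substitution the codon is GGG → Gly.
Arg ≠ Gly, so this is a missense mutation.

missense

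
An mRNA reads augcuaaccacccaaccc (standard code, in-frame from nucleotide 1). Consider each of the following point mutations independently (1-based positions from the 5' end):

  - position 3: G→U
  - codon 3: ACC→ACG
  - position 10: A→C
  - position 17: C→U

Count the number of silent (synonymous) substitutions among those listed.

Codon 1: AUG (Met) → AUU (Ile) — missense.
Codon 3: ACC (Thr) → ACG (Thr) — synonymous.
Codon 4: ACC (Thr) → CCC (Pro) — missense.
Codon 6: CCC (Pro) → CUC (Leu) — missense.
Synonymous: 1 of 4.

1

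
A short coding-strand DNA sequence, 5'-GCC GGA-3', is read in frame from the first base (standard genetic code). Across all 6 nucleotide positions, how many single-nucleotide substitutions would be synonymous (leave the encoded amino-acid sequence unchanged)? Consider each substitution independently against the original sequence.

6

Codon 1 (GCC, Ala): 3 synonymous substitutions.
Codon 2 (GGA, Gly): 3 synonymous substitutions.
Total: 3 + 3 = 6.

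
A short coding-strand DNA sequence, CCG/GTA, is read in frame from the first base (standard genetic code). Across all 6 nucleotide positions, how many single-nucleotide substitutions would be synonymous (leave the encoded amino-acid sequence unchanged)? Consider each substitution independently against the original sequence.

6

Codon 1 (CCG, Pro): 3 synonymous substitutions.
Codon 2 (GTA, Val): 3 synonymous substitutions.
Total: 3 + 3 = 6.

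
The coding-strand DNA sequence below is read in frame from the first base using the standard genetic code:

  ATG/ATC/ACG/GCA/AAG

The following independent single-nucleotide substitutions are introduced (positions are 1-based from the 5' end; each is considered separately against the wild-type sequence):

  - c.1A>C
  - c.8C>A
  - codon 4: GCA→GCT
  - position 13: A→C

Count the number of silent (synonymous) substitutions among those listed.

Codon 1: ATG (Met) → CTG (Leu) — missense.
Codon 3: ACG (Thr) → AAG (Lys) — missense.
Codon 4: GCA (Ala) → GCT (Ala) — synonymous.
Codon 5: AAG (Lys) → CAG (Gln) — missense.
Synonymous: 1 of 4.

1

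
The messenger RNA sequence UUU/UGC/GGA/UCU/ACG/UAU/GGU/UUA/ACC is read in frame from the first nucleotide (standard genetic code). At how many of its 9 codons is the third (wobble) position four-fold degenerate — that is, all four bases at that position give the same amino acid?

Codon 1 UUU (Phe): third position 2-fold.
Codon 2 UGC (Cys): third position 2-fold.
Codon 3 GGA (Gly): third position 4-fold.
Codon 4 UCU (Ser): third position 4-fold.
Codon 5 ACG (Thr): third position 4-fold.
Codon 6 UAU (Tyr): third position 2-fold.
Codon 7 GGU (Gly): third position 4-fold.
Codon 8 UUA (Leu): third position 2-fold.
Codon 9 ACC (Thr): third position 4-fold.
Four-fold degenerate third positions: 5.

5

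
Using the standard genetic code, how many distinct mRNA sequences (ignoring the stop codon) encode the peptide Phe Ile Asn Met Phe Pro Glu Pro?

768

Phe: 2 codons.
Ile: 3 codons.
Asn: 2 codons.
Met: 1 codon.
Phe: 2 codons.
Pro: 4 codons.
Glu: 2 codons.
Pro: 4 codons.
2 × 3 × 2 × 1 × 2 × 4 × 2 × 4 = 768.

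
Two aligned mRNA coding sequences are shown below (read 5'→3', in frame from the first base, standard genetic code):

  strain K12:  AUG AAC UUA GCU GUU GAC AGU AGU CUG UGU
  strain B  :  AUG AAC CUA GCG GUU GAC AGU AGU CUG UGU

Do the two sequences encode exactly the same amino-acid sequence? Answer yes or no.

Codon 1: AUG Met / AUG Met — identical.
Codon 2: AAC Asn / AAC Asn — identical.
Codon 3: UUA Leu / CUA Leu — synonymous.
Codon 4: GCU Ala / GCG Ala — synonymous.
Codon 5: GUU Val / GUU Val — identical.
Codon 6: GAC Asp / GAC Asp — identical.
Codon 7: AGU Ser / AGU Ser — identical.
Codon 8: AGU Ser / AGU Ser — identical.
Codon 9: CUG Leu / CUG Leu — identical.
Codon 10: UGU Cys / UGU Cys — identical.
Nonsynonymous differences: 0 → same protein.

yes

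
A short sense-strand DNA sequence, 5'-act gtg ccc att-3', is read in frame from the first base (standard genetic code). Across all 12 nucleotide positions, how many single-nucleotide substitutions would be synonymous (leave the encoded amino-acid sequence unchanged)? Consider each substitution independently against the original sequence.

11

Codon 1 (ACT, Thr): 3 synonymous substitutions.
Codon 2 (GTG, Val): 3 synonymous substitutions.
Codon 3 (CCC, Pro): 3 synonymous substitutions.
Codon 4 (ATT, Ile): 2 synonymous substitutions.
Total: 3 + 3 + 3 + 2 = 11.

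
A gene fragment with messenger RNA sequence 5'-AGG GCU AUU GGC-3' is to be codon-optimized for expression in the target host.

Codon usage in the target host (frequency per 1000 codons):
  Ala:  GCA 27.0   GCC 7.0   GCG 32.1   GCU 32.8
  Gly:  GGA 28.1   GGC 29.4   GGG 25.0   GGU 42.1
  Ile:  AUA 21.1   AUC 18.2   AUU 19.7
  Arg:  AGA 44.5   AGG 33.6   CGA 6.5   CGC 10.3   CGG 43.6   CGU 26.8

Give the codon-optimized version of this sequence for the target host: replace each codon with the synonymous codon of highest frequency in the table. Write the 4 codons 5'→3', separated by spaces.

AGA GCU AUA GGU

Codon 1 (Arg): best is AGA at 44.5.
Codon 2 (Ala): best is GCU at 32.8.
Codon 3 (Ile): best is AUA at 21.1.
Codon 4 (Gly): best is GGU at 42.1.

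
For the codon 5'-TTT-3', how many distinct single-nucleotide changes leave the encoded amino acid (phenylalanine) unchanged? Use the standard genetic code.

Position 1: none → 0 synonymous.
Position 2: none → 0 synonymous.
Position 3: TTC → 1 synonymous.
Total: 0 + 0 + 1 = 1.

1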